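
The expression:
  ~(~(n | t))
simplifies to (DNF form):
n | t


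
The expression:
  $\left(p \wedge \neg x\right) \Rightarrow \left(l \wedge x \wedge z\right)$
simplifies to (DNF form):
$x \vee \neg p$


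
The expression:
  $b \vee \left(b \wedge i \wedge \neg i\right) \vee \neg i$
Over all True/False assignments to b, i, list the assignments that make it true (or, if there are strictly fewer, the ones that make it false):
is false only for:
  b=False, i=True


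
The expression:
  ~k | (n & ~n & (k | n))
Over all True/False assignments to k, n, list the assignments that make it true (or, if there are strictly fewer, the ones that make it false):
is true only for:
  k=False, n=False;
  k=False, n=True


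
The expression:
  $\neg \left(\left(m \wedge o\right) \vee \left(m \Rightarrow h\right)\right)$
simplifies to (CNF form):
$m \wedge \neg h \wedge \neg o$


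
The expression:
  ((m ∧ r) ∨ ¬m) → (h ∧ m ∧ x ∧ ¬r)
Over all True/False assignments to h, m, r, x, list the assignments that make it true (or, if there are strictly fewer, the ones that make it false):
is true only for:
  h=False, m=True, r=False, x=False;
  h=False, m=True, r=False, x=True;
  h=True, m=True, r=False, x=False;
  h=True, m=True, r=False, x=True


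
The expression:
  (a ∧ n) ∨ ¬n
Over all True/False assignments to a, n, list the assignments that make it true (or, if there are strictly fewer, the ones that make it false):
is false only for:
  a=False, n=True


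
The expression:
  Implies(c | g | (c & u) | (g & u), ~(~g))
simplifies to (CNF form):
g | ~c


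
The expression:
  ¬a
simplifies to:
¬a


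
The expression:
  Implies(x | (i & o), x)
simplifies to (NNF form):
x | ~i | ~o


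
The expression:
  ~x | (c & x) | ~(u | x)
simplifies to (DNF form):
c | ~x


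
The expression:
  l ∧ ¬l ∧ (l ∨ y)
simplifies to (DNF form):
False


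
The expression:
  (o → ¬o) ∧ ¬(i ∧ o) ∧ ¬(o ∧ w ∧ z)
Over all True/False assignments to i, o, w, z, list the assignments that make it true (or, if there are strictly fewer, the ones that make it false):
is true only for:
  i=False, o=False, w=False, z=False;
  i=False, o=False, w=False, z=True;
  i=False, o=False, w=True, z=False;
  i=False, o=False, w=True, z=True;
  i=True, o=False, w=False, z=False;
  i=True, o=False, w=False, z=True;
  i=True, o=False, w=True, z=False;
  i=True, o=False, w=True, z=True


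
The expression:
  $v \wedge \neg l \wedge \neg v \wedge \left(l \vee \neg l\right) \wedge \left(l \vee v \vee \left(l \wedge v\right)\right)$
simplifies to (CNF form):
$\text{False}$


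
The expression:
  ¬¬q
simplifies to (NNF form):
q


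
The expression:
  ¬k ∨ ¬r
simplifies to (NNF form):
¬k ∨ ¬r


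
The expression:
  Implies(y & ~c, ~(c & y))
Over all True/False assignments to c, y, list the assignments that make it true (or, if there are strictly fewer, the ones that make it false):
is always true.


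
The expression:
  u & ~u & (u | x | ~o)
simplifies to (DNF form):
False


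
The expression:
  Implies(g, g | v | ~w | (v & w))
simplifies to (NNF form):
True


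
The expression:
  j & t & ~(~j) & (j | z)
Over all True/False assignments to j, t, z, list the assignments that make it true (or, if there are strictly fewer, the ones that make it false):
is true only for:
  j=True, t=True, z=False;
  j=True, t=True, z=True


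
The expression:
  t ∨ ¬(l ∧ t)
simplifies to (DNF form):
True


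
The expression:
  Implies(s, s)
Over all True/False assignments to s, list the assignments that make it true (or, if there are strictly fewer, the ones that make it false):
is always true.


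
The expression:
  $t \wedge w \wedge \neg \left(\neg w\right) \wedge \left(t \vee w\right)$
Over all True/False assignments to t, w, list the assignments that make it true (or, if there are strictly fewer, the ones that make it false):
is true only for:
  t=True, w=True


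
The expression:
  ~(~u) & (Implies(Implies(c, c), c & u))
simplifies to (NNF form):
c & u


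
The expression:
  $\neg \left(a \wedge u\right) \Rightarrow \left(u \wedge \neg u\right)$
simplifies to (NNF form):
$a \wedge u$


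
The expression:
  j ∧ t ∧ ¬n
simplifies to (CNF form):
j ∧ t ∧ ¬n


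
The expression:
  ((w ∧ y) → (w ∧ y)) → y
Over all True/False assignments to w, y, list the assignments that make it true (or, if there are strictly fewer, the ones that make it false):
is true only for:
  w=False, y=True;
  w=True, y=True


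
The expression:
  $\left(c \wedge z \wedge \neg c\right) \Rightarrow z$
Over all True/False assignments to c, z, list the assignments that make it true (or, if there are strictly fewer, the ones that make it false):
is always true.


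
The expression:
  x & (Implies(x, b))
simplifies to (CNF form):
b & x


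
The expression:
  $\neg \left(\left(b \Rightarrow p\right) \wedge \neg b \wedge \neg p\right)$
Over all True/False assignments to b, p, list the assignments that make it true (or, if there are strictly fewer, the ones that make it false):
is false only for:
  b=False, p=False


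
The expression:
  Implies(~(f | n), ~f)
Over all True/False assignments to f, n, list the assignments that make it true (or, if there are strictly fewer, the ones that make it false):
is always true.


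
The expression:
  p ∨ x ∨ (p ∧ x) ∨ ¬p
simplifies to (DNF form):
True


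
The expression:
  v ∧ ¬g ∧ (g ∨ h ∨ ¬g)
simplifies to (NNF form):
v ∧ ¬g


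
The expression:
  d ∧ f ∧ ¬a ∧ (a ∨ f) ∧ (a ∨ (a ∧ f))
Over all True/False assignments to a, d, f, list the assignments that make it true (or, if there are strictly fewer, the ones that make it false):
is never true.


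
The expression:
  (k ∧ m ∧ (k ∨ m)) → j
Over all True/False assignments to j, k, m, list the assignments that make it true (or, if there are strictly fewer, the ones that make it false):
is false only for:
  j=False, k=True, m=True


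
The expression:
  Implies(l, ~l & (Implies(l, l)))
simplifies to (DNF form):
~l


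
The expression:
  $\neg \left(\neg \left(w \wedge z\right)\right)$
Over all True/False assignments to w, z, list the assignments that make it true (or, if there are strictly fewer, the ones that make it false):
is true only for:
  w=True, z=True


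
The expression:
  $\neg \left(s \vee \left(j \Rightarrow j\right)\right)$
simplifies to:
$\text{False}$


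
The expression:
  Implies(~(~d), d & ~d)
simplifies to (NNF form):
~d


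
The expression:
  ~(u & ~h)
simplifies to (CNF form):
h | ~u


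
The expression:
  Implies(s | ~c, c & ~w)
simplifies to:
c & (~s | ~w)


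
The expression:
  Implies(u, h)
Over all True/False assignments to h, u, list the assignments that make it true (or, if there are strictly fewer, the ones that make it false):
is false only for:
  h=False, u=True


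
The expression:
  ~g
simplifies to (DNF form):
~g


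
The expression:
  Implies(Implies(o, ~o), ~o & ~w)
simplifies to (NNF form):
o | ~w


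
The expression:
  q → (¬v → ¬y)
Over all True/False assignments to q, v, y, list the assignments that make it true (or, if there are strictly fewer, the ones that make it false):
is false only for:
  q=True, v=False, y=True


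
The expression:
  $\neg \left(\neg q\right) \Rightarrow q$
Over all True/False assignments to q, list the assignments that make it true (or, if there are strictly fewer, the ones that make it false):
is always true.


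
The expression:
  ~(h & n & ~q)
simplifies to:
q | ~h | ~n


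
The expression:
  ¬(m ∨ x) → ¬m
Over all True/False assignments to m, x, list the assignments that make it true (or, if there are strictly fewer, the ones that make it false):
is always true.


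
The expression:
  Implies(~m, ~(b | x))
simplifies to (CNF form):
(m | ~b) & (m | ~x)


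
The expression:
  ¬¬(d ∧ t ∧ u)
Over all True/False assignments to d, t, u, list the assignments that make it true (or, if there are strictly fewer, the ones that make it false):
is true only for:
  d=True, t=True, u=True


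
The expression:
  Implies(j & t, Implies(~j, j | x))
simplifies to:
True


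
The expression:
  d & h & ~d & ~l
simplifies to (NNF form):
False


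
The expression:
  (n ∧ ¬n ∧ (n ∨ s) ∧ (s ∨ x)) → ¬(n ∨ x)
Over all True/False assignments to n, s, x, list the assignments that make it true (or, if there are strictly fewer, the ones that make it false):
is always true.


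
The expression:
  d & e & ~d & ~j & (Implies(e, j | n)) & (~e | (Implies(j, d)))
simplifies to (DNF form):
False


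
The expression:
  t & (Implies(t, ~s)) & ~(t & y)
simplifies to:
t & ~s & ~y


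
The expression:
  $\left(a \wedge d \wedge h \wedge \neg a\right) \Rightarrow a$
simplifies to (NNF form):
$\text{True}$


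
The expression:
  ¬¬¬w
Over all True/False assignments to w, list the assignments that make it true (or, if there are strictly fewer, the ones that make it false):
is true only for:
  w=False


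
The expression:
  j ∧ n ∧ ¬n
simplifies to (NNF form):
False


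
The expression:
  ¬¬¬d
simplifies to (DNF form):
¬d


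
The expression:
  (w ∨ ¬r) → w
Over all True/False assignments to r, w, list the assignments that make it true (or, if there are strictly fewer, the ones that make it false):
is false only for:
  r=False, w=False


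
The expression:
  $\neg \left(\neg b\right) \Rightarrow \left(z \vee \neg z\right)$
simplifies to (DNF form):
$\text{True}$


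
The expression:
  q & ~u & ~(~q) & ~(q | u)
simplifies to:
False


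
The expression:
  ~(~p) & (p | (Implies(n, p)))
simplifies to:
p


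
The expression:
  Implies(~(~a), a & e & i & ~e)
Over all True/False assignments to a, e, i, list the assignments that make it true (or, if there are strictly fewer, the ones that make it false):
is true only for:
  a=False, e=False, i=False;
  a=False, e=False, i=True;
  a=False, e=True, i=False;
  a=False, e=True, i=True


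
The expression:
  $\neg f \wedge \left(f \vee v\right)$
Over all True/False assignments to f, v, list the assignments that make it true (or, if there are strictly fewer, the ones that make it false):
is true only for:
  f=False, v=True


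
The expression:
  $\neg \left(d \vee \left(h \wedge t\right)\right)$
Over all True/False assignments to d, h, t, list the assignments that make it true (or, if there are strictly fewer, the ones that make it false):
is true only for:
  d=False, h=False, t=False;
  d=False, h=False, t=True;
  d=False, h=True, t=False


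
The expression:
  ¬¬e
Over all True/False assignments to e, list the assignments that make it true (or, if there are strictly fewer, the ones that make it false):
is true only for:
  e=True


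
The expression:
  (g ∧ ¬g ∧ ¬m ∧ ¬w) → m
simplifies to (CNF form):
True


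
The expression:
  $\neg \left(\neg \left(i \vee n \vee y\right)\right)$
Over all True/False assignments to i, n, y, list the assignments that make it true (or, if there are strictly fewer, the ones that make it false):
is false only for:
  i=False, n=False, y=False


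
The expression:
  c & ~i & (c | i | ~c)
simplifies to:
c & ~i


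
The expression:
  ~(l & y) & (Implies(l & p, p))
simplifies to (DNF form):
~l | ~y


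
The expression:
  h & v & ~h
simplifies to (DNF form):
False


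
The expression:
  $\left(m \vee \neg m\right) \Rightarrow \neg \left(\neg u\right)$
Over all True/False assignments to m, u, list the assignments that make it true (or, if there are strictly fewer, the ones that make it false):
is true only for:
  m=False, u=True;
  m=True, u=True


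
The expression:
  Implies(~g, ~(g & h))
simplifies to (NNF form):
True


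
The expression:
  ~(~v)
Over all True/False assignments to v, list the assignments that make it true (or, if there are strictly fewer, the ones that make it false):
is true only for:
  v=True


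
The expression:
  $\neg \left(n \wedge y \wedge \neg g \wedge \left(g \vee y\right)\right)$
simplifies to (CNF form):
$g \vee \neg n \vee \neg y$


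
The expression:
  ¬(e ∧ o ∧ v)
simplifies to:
¬e ∨ ¬o ∨ ¬v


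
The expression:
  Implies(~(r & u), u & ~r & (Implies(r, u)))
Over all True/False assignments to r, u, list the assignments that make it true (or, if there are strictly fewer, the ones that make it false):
is true only for:
  r=False, u=True;
  r=True, u=True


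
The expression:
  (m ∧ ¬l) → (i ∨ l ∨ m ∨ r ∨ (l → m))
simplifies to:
True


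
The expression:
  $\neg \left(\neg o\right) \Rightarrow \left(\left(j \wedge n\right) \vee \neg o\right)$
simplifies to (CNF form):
$\left(j \vee \neg o\right) \wedge \left(n \vee \neg o\right)$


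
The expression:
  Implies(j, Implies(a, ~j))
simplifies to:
~a | ~j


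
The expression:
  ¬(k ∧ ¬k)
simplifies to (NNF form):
True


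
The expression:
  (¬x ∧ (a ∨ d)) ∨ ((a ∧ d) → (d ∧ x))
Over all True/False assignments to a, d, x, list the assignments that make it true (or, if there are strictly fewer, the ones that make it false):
is always true.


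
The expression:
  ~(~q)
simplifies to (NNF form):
q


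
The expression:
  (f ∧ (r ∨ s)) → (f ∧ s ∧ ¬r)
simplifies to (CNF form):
¬f ∨ ¬r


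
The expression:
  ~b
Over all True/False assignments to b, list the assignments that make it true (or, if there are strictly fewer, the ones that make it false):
is true only for:
  b=False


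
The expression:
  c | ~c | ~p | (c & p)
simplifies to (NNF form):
True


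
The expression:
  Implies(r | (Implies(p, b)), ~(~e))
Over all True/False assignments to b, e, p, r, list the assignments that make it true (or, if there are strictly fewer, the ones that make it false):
is false only for:
  b=False, e=False, p=False, r=False;
  b=False, e=False, p=False, r=True;
  b=False, e=False, p=True, r=True;
  b=True, e=False, p=False, r=False;
  b=True, e=False, p=False, r=True;
  b=True, e=False, p=True, r=False;
  b=True, e=False, p=True, r=True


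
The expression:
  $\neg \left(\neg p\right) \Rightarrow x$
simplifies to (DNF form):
$x \vee \neg p$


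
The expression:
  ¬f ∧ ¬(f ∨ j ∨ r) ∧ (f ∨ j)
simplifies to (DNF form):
False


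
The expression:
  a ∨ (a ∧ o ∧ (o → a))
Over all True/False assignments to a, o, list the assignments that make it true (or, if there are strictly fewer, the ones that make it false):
is true only for:
  a=True, o=False;
  a=True, o=True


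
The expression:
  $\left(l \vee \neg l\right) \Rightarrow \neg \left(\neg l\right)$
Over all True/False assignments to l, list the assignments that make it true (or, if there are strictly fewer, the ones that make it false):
is true only for:
  l=True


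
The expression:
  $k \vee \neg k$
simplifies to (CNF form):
$\text{True}$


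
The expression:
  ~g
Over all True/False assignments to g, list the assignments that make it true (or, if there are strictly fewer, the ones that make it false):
is true only for:
  g=False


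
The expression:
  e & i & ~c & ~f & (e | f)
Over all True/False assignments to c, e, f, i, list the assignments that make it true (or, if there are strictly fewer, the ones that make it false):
is true only for:
  c=False, e=True, f=False, i=True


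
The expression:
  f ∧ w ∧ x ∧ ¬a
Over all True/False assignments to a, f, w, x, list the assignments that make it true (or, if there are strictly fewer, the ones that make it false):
is true only for:
  a=False, f=True, w=True, x=True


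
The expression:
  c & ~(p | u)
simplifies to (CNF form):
c & ~p & ~u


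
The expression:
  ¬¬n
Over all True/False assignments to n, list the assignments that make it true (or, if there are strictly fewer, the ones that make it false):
is true only for:
  n=True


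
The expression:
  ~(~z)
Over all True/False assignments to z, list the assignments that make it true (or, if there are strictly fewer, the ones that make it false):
is true only for:
  z=True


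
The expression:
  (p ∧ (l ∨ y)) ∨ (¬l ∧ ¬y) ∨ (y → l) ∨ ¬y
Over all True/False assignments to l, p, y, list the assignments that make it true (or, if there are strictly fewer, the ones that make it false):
is false only for:
  l=False, p=False, y=True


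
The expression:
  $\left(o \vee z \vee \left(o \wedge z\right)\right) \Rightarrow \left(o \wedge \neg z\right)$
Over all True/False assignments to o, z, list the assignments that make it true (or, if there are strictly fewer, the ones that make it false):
is true only for:
  o=False, z=False;
  o=True, z=False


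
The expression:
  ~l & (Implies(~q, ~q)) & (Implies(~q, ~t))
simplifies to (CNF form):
~l & (q | ~t)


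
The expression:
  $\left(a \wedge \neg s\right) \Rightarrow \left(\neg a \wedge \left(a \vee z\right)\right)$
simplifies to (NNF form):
$s \vee \neg a$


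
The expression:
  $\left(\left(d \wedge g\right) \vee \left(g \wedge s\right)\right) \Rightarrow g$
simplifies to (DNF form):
$\text{True}$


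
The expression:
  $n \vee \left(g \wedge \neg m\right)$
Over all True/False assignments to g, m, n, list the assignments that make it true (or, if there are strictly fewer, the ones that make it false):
is false only for:
  g=False, m=False, n=False;
  g=False, m=True, n=False;
  g=True, m=True, n=False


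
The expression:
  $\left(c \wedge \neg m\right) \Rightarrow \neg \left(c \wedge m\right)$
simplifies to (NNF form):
$\text{True}$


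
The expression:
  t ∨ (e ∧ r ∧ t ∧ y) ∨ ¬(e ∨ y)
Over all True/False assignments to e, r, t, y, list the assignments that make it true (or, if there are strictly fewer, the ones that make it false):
is false only for:
  e=False, r=False, t=False, y=True;
  e=False, r=True, t=False, y=True;
  e=True, r=False, t=False, y=False;
  e=True, r=False, t=False, y=True;
  e=True, r=True, t=False, y=False;
  e=True, r=True, t=False, y=True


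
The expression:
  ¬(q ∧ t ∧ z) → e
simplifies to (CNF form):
(e ∨ q) ∧ (e ∨ t) ∧ (e ∨ z)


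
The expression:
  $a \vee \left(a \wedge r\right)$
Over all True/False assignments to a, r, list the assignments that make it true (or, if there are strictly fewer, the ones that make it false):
is true only for:
  a=True, r=False;
  a=True, r=True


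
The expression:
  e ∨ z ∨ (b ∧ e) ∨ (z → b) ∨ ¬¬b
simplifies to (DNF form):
True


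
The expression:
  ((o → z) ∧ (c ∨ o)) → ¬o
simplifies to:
¬o ∨ ¬z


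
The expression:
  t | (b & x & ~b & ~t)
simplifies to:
t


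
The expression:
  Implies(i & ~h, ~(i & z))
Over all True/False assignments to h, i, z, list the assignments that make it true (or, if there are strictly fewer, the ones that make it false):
is false only for:
  h=False, i=True, z=True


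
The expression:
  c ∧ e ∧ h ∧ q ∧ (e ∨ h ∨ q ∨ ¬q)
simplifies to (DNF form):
c ∧ e ∧ h ∧ q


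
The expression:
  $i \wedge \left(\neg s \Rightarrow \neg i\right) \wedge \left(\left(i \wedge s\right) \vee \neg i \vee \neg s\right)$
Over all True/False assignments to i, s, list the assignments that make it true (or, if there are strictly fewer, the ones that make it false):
is true only for:
  i=True, s=True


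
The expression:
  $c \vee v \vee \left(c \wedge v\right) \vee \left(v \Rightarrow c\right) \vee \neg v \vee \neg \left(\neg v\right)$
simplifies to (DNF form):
$\text{True}$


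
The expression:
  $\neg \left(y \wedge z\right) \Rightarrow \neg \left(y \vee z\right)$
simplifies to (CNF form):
$\left(y \vee \neg z\right) \wedge \left(z \vee \neg y\right)$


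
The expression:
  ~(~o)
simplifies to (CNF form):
o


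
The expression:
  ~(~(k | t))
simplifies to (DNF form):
k | t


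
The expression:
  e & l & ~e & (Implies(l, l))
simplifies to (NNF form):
False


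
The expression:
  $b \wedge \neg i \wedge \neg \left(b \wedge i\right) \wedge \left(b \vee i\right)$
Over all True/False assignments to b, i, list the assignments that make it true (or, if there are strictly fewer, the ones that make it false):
is true only for:
  b=True, i=False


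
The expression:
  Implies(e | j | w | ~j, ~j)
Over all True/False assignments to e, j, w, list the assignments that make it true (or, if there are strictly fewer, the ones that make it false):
is true only for:
  e=False, j=False, w=False;
  e=False, j=False, w=True;
  e=True, j=False, w=False;
  e=True, j=False, w=True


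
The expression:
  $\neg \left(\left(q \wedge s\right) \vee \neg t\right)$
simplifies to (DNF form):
$\left(t \wedge \neg q\right) \vee \left(t \wedge \neg s\right)$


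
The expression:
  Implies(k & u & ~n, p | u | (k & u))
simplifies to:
True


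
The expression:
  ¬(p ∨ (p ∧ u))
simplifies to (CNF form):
¬p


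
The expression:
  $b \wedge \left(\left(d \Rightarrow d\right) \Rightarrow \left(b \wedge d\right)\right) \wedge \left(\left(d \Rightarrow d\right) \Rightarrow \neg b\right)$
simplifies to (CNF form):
$\text{False}$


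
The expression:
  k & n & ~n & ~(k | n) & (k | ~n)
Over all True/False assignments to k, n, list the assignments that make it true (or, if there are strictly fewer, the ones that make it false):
is never true.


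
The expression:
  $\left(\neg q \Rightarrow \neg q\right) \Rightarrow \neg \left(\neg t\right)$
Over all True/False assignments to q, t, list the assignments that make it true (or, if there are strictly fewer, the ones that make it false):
is true only for:
  q=False, t=True;
  q=True, t=True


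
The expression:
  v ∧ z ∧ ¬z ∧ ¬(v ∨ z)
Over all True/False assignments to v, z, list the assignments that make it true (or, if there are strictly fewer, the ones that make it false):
is never true.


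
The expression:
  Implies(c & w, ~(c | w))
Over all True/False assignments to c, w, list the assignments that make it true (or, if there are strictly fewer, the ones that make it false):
is false only for:
  c=True, w=True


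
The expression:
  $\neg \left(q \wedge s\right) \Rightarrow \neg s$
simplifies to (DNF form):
$q \vee \neg s$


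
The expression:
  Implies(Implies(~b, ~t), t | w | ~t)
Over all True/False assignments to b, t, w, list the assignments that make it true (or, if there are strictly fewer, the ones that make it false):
is always true.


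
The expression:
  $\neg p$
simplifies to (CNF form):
$\neg p$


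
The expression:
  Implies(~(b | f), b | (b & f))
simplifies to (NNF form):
b | f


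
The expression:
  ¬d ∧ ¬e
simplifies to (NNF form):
¬d ∧ ¬e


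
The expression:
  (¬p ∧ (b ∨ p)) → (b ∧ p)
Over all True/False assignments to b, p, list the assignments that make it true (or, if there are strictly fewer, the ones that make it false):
is false only for:
  b=True, p=False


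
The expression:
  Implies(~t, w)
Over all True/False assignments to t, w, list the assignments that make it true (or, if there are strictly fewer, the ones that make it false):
is false only for:
  t=False, w=False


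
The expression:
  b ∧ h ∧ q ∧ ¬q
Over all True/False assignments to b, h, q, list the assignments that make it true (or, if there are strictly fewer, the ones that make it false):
is never true.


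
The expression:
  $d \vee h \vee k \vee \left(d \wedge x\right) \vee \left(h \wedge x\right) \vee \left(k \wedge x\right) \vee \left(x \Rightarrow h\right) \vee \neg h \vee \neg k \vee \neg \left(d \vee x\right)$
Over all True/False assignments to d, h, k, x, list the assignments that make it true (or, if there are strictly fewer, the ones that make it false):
is always true.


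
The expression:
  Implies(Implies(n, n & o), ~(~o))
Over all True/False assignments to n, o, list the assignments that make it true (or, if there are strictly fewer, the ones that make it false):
is false only for:
  n=False, o=False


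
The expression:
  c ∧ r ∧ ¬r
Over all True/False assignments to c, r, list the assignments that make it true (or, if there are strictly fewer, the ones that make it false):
is never true.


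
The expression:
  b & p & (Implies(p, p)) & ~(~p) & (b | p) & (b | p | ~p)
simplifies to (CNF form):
b & p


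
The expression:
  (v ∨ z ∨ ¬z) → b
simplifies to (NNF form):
b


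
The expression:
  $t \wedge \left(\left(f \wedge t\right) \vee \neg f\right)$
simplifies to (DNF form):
$t$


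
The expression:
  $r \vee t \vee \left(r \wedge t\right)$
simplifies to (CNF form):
$r \vee t$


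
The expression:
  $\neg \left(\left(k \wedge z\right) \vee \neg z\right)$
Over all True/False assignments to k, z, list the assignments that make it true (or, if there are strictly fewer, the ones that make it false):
is true only for:
  k=False, z=True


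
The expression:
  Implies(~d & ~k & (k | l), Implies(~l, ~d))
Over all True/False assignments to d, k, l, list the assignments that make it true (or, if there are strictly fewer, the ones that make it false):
is always true.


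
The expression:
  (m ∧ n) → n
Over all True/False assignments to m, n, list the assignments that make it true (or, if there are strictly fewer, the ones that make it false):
is always true.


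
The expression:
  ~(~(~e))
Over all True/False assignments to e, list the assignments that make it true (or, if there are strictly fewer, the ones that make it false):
is true only for:
  e=False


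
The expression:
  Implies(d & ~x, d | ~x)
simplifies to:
True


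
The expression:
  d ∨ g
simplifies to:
d ∨ g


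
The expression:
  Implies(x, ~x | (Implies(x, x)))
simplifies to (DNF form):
True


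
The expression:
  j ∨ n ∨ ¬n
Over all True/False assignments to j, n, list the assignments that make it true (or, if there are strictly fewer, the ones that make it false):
is always true.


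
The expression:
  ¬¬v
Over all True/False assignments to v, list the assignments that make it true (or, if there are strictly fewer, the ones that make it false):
is true only for:
  v=True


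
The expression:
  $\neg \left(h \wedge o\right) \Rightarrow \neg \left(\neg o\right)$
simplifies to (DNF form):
$o$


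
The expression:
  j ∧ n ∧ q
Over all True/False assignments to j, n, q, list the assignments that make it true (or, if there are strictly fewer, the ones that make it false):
is true only for:
  j=True, n=True, q=True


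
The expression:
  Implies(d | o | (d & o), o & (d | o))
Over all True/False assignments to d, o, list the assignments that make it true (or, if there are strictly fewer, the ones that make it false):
is false only for:
  d=True, o=False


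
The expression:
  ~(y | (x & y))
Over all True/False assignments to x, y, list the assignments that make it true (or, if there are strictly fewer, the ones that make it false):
is true only for:
  x=False, y=False;
  x=True, y=False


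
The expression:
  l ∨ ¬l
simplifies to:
True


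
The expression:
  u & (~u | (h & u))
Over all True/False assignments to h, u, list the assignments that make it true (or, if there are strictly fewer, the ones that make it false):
is true only for:
  h=True, u=True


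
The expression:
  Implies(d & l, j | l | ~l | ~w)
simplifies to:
True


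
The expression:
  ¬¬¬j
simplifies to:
¬j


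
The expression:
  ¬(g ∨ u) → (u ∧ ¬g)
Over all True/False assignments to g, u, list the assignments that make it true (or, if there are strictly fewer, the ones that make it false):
is false only for:
  g=False, u=False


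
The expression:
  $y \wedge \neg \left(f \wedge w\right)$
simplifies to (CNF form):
$y \wedge \left(\neg f \vee \neg w\right)$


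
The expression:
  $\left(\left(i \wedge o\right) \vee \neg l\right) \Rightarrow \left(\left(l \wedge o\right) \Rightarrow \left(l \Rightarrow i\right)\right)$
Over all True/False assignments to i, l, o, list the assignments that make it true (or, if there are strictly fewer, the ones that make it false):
is always true.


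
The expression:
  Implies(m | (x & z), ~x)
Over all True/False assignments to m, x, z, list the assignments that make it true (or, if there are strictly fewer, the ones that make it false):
is false only for:
  m=False, x=True, z=True;
  m=True, x=True, z=False;
  m=True, x=True, z=True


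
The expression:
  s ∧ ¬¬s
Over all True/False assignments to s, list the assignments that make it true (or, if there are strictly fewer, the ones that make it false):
is true only for:
  s=True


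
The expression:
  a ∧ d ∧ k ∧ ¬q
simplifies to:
a ∧ d ∧ k ∧ ¬q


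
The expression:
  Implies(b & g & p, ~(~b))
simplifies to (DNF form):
True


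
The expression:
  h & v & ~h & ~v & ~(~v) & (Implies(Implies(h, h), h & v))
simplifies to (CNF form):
False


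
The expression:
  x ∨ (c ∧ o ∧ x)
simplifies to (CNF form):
x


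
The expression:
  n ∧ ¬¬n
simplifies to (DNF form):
n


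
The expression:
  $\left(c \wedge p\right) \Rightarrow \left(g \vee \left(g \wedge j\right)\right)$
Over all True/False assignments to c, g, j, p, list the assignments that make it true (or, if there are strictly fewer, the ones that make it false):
is false only for:
  c=True, g=False, j=False, p=True;
  c=True, g=False, j=True, p=True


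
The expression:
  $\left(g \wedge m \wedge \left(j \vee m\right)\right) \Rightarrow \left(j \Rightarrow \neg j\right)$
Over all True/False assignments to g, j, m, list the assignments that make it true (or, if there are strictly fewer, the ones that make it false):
is false only for:
  g=True, j=True, m=True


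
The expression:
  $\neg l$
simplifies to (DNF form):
$\neg l$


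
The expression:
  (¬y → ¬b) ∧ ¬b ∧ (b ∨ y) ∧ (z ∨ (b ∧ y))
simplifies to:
y ∧ z ∧ ¬b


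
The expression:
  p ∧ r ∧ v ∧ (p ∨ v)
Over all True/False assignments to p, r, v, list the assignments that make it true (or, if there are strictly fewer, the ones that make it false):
is true only for:
  p=True, r=True, v=True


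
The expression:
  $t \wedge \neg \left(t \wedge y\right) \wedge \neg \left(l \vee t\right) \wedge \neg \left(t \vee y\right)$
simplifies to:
$\text{False}$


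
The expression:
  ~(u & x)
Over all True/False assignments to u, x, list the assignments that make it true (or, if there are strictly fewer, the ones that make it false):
is false only for:
  u=True, x=True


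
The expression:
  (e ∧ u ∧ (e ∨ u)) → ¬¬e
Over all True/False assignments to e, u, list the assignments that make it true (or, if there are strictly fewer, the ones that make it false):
is always true.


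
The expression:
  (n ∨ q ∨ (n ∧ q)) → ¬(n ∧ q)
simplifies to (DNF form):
¬n ∨ ¬q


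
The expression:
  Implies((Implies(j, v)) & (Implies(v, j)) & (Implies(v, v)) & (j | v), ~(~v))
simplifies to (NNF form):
True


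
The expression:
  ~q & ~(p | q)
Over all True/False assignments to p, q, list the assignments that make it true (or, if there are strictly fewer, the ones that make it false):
is true only for:
  p=False, q=False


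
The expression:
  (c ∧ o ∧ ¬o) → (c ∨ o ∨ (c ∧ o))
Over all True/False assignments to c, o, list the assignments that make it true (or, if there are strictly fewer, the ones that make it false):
is always true.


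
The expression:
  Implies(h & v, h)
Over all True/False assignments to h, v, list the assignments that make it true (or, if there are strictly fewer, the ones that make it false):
is always true.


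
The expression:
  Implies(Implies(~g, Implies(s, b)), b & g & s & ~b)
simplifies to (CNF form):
s & ~b & ~g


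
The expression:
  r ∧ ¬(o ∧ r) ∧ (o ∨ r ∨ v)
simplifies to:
r ∧ ¬o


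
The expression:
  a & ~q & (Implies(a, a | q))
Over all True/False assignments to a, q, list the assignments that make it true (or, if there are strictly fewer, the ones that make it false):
is true only for:
  a=True, q=False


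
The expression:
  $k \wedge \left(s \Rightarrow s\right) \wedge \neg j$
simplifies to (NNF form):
$k \wedge \neg j$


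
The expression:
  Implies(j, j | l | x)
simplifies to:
True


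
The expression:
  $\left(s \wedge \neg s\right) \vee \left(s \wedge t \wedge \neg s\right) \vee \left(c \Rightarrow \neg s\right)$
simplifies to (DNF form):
$\neg c \vee \neg s$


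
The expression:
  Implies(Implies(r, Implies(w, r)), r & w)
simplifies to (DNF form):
r & w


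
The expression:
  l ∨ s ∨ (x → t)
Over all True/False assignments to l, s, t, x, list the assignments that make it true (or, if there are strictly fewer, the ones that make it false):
is false only for:
  l=False, s=False, t=False, x=True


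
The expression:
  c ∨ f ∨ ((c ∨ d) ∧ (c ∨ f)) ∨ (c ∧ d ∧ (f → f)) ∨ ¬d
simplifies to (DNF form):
c ∨ f ∨ ¬d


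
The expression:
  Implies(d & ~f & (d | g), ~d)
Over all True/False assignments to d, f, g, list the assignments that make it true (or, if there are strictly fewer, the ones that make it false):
is false only for:
  d=True, f=False, g=False;
  d=True, f=False, g=True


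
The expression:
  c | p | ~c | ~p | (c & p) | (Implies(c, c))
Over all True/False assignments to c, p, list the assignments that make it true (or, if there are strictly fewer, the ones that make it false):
is always true.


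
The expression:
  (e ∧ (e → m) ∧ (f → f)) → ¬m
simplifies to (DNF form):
¬e ∨ ¬m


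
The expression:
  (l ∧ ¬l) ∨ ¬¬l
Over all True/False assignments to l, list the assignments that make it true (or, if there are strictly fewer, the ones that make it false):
is true only for:
  l=True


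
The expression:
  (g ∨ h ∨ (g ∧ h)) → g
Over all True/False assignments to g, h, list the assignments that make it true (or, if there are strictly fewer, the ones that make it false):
is false only for:
  g=False, h=True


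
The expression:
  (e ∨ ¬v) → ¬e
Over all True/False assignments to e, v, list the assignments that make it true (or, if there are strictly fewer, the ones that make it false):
is true only for:
  e=False, v=False;
  e=False, v=True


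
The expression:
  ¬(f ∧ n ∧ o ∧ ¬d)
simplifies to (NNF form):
d ∨ ¬f ∨ ¬n ∨ ¬o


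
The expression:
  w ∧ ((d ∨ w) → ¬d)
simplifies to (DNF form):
w ∧ ¬d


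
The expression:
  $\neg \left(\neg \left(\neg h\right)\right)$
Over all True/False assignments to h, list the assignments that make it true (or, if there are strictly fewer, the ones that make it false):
is true only for:
  h=False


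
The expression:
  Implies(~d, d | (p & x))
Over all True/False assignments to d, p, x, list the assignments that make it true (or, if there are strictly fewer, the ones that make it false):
is false only for:
  d=False, p=False, x=False;
  d=False, p=False, x=True;
  d=False, p=True, x=False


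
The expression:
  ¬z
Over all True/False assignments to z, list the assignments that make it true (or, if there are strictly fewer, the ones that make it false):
is true only for:
  z=False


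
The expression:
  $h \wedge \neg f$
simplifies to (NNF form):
$h \wedge \neg f$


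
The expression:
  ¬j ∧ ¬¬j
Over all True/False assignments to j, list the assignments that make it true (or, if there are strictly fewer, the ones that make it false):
is never true.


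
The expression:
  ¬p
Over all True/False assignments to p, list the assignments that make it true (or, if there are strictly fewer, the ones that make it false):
is true only for:
  p=False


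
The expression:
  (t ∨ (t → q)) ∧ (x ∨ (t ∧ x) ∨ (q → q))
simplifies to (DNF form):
True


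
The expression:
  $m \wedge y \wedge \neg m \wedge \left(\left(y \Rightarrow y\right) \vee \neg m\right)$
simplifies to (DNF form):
$\text{False}$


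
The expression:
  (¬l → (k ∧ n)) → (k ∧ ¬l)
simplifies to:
¬l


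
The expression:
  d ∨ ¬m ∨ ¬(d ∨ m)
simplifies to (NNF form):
d ∨ ¬m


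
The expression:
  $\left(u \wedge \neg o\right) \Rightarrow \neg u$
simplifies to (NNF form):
$o \vee \neg u$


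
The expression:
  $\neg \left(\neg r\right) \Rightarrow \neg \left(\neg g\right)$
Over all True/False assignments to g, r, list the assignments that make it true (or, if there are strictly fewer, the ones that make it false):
is false only for:
  g=False, r=True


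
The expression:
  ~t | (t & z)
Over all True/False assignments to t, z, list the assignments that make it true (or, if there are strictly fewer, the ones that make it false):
is false only for:
  t=True, z=False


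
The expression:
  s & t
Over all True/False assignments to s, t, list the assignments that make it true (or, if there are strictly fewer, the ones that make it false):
is true only for:
  s=True, t=True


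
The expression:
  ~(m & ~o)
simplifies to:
o | ~m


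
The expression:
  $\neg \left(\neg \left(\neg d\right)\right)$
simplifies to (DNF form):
$\neg d$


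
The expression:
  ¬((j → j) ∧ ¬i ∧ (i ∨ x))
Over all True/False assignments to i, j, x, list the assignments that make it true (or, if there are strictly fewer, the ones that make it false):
is false only for:
  i=False, j=False, x=True;
  i=False, j=True, x=True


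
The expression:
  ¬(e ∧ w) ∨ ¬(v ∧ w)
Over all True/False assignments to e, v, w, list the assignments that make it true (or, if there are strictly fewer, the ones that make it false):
is false only for:
  e=True, v=True, w=True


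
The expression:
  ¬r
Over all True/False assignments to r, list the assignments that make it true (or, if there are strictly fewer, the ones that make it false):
is true only for:
  r=False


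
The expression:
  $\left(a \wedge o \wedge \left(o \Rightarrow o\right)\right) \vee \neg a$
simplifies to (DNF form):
$o \vee \neg a$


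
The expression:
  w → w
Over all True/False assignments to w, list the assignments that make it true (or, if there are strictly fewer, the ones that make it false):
is always true.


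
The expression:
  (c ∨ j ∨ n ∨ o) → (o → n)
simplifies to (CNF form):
n ∨ ¬o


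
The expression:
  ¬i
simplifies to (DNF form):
¬i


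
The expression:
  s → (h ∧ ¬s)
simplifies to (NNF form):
¬s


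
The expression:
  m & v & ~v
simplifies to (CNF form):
False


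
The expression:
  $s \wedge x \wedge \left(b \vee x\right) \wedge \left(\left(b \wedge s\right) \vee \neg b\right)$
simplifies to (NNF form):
$s \wedge x$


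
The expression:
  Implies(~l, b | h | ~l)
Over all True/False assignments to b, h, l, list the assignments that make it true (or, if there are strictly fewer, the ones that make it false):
is always true.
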